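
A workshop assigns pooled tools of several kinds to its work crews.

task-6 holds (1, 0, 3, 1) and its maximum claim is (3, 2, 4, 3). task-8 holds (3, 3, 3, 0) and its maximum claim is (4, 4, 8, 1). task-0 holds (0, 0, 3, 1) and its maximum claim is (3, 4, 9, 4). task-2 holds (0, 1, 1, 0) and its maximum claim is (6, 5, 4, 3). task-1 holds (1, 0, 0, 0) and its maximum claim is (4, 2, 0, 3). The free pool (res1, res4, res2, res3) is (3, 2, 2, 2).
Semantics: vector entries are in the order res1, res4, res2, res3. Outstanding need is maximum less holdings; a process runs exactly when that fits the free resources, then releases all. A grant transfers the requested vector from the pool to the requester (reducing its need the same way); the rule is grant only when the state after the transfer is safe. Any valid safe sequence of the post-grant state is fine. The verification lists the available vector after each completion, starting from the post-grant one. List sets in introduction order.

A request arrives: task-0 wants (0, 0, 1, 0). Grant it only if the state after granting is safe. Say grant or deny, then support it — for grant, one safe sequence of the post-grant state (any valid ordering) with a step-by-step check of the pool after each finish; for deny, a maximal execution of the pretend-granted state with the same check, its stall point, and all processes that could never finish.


DENY: after the grant no complete ordering would exist.
Key observation: after task-6, task-1 the pool peaks at (5, 2, 4, 3), and each blocked process is short somewhere: task-8 on res2; task-0 on res4, res2; task-2 on res1, res4.
Pretend the grant happened; the run task-6, task-1 goes as far as possible. Step-by-step check:
  pool = (3, 2, 1, 2)
  task-6 needs (2, 2, 1, 2) <= (3, 2, 1, 2) -> finishes; pool += (1, 0, 3, 1) = (4, 2, 4, 3)
  task-1 needs (3, 2, 0, 3) <= (4, 2, 4, 3) -> finishes; pool += (1, 0, 0, 0) = (5, 2, 4, 3)
  task-8 cannot run: need (1, 1, 5, 1) vs free (5, 2, 4, 3) (insufficient res2)
  task-0 cannot run: need (3, 4, 5, 3) vs free (5, 2, 4, 3) (insufficient res4 and res2)
  task-2 cannot run: need (6, 4, 3, 3) vs free (5, 2, 4, 3) (insufficient res1 and res4)
Had the request been granted, task-8, task-0 and task-2 could never finish.


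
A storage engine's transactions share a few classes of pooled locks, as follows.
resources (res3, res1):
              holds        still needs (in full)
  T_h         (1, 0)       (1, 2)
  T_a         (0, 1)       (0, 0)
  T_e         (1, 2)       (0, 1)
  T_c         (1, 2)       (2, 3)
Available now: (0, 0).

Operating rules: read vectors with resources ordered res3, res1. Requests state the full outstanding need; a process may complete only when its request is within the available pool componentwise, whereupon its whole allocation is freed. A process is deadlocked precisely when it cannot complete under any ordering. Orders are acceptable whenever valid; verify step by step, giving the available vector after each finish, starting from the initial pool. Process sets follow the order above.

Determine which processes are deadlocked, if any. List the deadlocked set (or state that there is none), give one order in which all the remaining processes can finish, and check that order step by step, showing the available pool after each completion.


No process is deadlocked.
Key observation: the pool covers T_a at once, and every later process fits after earlier releases.
One completion order for the rest: T_a, T_e, T_h, T_c. Check, step by step:
  pool = (0, 0)
  T_a: need (0, 0) fits (0, 0); releases (0, 1), pool now (0, 1)
  T_e: need (0, 1) fits (0, 1); releases (1, 2), pool now (1, 3)
  T_h: need (1, 2) fits (1, 3); releases (1, 0), pool now (2, 3)
  T_c: need (2, 3) fits (2, 3); releases (1, 2), pool now (3, 5)


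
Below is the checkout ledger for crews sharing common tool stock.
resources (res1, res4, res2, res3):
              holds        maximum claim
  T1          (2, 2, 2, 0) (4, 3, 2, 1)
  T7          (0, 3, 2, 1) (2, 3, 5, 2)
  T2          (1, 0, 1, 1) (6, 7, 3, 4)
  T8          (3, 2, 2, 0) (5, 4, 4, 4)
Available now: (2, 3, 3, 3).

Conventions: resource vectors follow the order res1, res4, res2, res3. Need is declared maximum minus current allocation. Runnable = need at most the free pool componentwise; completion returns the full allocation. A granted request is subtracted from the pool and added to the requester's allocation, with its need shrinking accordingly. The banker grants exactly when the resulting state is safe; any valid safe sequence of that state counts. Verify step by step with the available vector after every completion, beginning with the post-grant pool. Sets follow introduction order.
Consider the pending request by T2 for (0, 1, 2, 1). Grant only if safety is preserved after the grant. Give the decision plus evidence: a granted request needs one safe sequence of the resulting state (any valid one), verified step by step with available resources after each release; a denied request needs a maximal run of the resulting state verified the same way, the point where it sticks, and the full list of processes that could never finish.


DENY — the pretend-granted state is unsafe.
Key observation: after T1, T7 the pool peaks at (4, 7, 5, 3), and each blocked process is short somewhere: T2 on res1; T8 on res3.
After a pretend grant, a maximal execution: T1, T7 — then nothing else fits. Step-by-step check:
  pool = (2, 2, 1, 2)
  T1: need (2, 1, 0, 1) fits (2, 2, 1, 2); releases (2, 2, 2, 0), pool now (4, 4, 3, 2)
  T7: need (2, 0, 3, 1) fits (4, 4, 3, 2); releases (0, 3, 2, 1), pool now (4, 7, 5, 3)
  blocked: T2 wants (5, 6, 0, 2), pool (4, 7, 5, 3) — not enough res1
  blocked: T8 wants (2, 2, 2, 4), pool (4, 7, 5, 3) — not enough res3
Had the request been granted, T2 and T8 could never finish.


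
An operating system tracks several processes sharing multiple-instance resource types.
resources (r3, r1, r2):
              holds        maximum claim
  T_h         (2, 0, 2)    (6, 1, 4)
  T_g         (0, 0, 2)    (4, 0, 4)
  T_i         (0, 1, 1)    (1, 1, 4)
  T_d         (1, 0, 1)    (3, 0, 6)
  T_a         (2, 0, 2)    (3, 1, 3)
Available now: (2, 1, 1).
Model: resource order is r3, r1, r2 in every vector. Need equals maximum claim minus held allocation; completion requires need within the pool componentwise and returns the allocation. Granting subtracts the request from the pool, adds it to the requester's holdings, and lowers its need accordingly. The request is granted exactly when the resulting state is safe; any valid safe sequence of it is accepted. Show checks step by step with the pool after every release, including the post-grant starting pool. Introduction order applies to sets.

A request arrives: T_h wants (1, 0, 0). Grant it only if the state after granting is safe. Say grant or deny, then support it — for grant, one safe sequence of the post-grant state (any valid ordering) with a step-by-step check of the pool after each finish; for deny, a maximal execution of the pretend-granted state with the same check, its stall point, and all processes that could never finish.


GRANT — the state after the grant stays safe, e.g. via T_a, T_h, T_i, T_g, T_d.
Key observation: the grant leaves (1, 1, 1) free — enough for T_a, whose release restarts the cascade.
Check on the post-grant state, step by step:
  pool = (1, 1, 1)
  run T_a (needs (1, 1, 1), free (1, 1, 1)); after release of (2, 0, 2) the pool is (3, 1, 3)
  run T_h (needs (3, 1, 2), free (3, 1, 3)); after release of (3, 0, 2) the pool is (6, 1, 5)
  run T_i (needs (1, 0, 3), free (6, 1, 5)); after release of (0, 1, 1) the pool is (6, 2, 6)
  run T_g (needs (4, 0, 2), free (6, 2, 6)); after release of (0, 0, 2) the pool is (6, 2, 8)
  run T_d (needs (2, 0, 5), free (6, 2, 8)); after release of (1, 0, 1) the pool is (7, 2, 9)


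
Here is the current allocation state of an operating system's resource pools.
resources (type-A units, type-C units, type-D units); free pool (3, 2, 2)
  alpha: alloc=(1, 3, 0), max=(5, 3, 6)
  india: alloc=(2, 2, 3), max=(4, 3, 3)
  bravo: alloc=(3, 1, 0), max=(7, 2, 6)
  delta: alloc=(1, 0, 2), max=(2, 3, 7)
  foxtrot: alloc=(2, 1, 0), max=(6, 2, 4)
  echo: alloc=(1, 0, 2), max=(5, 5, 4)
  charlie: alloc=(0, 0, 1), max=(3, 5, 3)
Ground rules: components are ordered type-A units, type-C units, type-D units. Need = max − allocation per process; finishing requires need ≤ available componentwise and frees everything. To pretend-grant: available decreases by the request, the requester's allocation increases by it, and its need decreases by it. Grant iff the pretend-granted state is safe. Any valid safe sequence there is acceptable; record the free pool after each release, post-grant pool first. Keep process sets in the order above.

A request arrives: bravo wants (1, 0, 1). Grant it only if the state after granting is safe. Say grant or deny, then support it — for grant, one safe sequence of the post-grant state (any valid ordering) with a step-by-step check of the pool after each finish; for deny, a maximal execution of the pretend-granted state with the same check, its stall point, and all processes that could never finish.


GRANT: granting preserves safety; a valid post-grant sequence is india, foxtrot, echo, delta, charlie, bravo, alpha.
Key observation: the grant leaves (2, 2, 1) free — enough for india, whose release restarts the cascade.
Step-by-step check of the post-grant state:
  pool = (2, 2, 1)
  india needs (2, 1, 0) <= (2, 2, 1) -> finishes; pool += (2, 2, 3) = (4, 4, 4)
  foxtrot needs (4, 1, 4) <= (4, 4, 4) -> finishes; pool += (2, 1, 0) = (6, 5, 4)
  echo needs (4, 5, 2) <= (6, 5, 4) -> finishes; pool += (1, 0, 2) = (7, 5, 6)
  delta needs (1, 3, 5) <= (7, 5, 6) -> finishes; pool += (1, 0, 2) = (8, 5, 8)
  charlie needs (3, 5, 2) <= (8, 5, 8) -> finishes; pool += (0, 0, 1) = (8, 5, 9)
  bravo needs (3, 1, 5) <= (8, 5, 9) -> finishes; pool += (4, 1, 1) = (12, 6, 10)
  alpha needs (4, 0, 6) <= (12, 6, 10) -> finishes; pool += (1, 3, 0) = (13, 9, 10)


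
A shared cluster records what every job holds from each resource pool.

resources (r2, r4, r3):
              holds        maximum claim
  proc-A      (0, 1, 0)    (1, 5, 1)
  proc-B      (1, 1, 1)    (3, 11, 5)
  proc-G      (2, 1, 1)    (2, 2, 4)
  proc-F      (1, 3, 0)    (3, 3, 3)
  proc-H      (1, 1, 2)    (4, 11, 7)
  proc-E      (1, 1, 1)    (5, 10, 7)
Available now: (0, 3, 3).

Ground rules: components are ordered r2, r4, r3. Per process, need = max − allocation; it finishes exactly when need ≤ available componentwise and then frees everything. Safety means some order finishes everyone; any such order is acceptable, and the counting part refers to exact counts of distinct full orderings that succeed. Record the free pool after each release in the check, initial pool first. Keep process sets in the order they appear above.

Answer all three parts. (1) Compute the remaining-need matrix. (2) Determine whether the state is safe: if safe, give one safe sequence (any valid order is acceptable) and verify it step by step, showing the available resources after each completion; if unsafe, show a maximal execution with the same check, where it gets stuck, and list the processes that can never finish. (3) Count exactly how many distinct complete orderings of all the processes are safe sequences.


(1) Remaining need (order r2, r4, r3):
  proc-A: (1, 4, 1)
  proc-B: (2, 10, 4)
  proc-G: (0, 1, 3)
  proc-F: (2, 0, 3)
  proc-H: (3, 10, 5)
  proc-E: (4, 9, 6)
(2) UNSAFE — no complete ordering exists.
Key observation: after proc-G, proc-F, proc-A complete, (3, 8, 4) is the best the pool ever gets, yet each leftover process wants more r4.
A maximal execution: proc-G, proc-F, proc-A — then nothing else fits. Verifying each step:
  pool = (0, 3, 3)
  proc-G needs (0, 1, 3) <= (0, 3, 3) -> finishes; pool += (2, 1, 1) = (2, 4, 4)
  proc-F needs (2, 0, 3) <= (2, 4, 4) -> finishes; pool += (1, 3, 0) = (3, 7, 4)
  proc-A needs (1, 4, 1) <= (3, 7, 4) -> finishes; pool += (0, 1, 0) = (3, 8, 4)
  blocked: proc-B wants (2, 10, 4), pool (3, 8, 4) — not enough r4
  blocked: proc-H wants (3, 10, 5), pool (3, 8, 4) — not enough r4 and r3
  blocked: proc-E wants (4, 9, 6), pool (3, 8, 4) — not enough r2, r4 and r3
Permanently blocked: proc-B, proc-H and proc-E.
(3) The exact count: 0 of the possible complete orderings are safe sequences.


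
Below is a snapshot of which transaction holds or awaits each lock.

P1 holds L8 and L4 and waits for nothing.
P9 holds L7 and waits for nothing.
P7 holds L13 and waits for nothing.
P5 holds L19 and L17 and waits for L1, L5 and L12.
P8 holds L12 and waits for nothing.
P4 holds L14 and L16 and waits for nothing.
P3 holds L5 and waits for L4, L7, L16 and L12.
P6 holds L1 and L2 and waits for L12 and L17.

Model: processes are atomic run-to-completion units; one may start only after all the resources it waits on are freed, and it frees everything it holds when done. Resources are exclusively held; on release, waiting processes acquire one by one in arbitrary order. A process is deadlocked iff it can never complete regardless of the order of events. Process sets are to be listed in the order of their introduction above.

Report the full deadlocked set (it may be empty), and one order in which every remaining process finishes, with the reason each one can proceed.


The deadlocked set is P5 and P6.
Key observation: the loop P5 -> P6 -> P5 blocks itself forever; no other process is dragged down with it.
The rest can finish in the order P9, P8, P1, P4, P3, P7.
Walking it through:
  run P9 (it waits on nothing); releases L7
  run P8 (it waits on nothing); releases L12
  run P1 (it waits on nothing); releases L8 and L4
  run P4 (it waits on nothing); releases L14 and L16
  run P3 (all its waits — L4, L7, L16 and L12 — are resolved); releases L5
  run P7 (it waits on nothing); releases L13


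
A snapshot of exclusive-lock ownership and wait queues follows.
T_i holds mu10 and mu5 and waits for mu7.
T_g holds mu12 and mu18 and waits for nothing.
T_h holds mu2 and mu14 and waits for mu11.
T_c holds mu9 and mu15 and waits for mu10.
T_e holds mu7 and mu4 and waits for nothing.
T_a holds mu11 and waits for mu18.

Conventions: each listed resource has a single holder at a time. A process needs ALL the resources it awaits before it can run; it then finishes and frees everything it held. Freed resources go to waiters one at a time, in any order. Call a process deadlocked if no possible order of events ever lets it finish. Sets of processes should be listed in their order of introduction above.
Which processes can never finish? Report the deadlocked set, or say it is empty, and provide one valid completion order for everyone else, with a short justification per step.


The deadlocked set is empty.
Key observation: there is no circular wait here — follow any chain and it reaches a process that is free to run now.
A valid finishing order for the others: T_e, T_g, T_a, T_i, T_c, T_h.
Verifying each step:
  T_e: no waits; runs immediately, freeing mu7 and mu4
  T_g: no waits; runs immediately, freeing mu12 and mu18
  run T_a (all its waits — mu18 — are resolved); releases mu11
  run T_i (all its waits — mu7 — are resolved); releases mu10 and mu5
  run T_c (all its waits — mu10 — are resolved); releases mu9 and mu15
  run T_h (all its waits — mu11 — are resolved); releases mu2 and mu14


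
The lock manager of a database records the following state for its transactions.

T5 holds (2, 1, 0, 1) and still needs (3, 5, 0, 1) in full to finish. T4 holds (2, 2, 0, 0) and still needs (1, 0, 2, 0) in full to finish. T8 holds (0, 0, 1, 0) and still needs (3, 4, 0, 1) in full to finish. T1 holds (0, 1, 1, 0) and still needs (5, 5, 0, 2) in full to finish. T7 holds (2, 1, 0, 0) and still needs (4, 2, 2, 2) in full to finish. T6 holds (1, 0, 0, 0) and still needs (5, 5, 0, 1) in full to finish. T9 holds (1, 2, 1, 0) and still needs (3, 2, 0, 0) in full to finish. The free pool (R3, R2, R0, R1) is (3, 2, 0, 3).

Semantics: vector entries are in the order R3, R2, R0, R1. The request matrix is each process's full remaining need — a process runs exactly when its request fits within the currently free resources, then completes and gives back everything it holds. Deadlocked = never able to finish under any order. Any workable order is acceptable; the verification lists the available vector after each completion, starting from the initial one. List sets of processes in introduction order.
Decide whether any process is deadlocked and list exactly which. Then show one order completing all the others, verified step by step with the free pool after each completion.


Nothing here is deadlocked.
Key observation: starting with T9, each completion frees enough for the next — no one is permanently blocked.
One completion order for the rest: T9, T8, T4, T7, T6, T5, T1. Verifying each step:
  pool = (3, 2, 0, 3)
  T9: need (3, 2, 0, 0) fits (3, 2, 0, 3); releases (1, 2, 1, 0), pool now (4, 4, 1, 3)
  T8: need (3, 4, 0, 1) fits (4, 4, 1, 3); releases (0, 0, 1, 0), pool now (4, 4, 2, 3)
  T4: need (1, 0, 2, 0) fits (4, 4, 2, 3); releases (2, 2, 0, 0), pool now (6, 6, 2, 3)
  T7: need (4, 2, 2, 2) fits (6, 6, 2, 3); releases (2, 1, 0, 0), pool now (8, 7, 2, 3)
  T6: need (5, 5, 0, 1) fits (8, 7, 2, 3); releases (1, 0, 0, 0), pool now (9, 7, 2, 3)
  T5: need (3, 5, 0, 1) fits (9, 7, 2, 3); releases (2, 1, 0, 1), pool now (11, 8, 2, 4)
  T1: need (5, 5, 0, 2) fits (11, 8, 2, 4); releases (0, 1, 1, 0), pool now (11, 9, 3, 4)


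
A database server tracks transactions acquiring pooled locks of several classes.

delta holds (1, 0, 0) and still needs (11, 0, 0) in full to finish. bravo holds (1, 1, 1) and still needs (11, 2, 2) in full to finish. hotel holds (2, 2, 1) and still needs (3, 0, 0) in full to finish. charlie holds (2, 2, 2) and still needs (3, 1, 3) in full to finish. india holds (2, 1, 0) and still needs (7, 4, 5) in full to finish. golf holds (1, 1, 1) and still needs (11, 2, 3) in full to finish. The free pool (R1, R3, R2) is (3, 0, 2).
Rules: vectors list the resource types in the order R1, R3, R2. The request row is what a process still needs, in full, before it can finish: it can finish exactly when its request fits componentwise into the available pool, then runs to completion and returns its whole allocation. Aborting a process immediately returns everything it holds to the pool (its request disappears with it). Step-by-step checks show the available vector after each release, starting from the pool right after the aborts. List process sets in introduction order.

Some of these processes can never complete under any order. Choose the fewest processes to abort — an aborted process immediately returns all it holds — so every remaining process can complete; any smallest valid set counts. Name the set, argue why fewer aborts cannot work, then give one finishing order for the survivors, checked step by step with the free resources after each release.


Minimum abort set: delta and bravo.
Key observation: before aborting delta and bravo, golf was permanently blocked — no order could ever run it; afterwards it completes at step 4.
Why nothing smaller works — every single abort fails: delta alone leaves bravo blocked (short on R1); bravo alone leaves delta blocked (short on R1); hotel alone leaves delta blocked (short on R1); charlie alone leaves delta blocked (short on R1); india alone leaves delta blocked (short on R1); golf alone leaves delta blocked (short on R1).
The survivors complete as hotel, charlie, india, golf. Walking it through (starting from the post-abort pool):
  pool = (5, 1, 3)
  run hotel (needs (3, 0, 0), free (5, 1, 3)); after release of (2, 2, 1) the pool is (7, 3, 4)
  run charlie (needs (3, 1, 3), free (7, 3, 4)); after release of (2, 2, 2) the pool is (9, 5, 6)
  run india (needs (7, 4, 5), free (9, 5, 6)); after release of (2, 1, 0) the pool is (11, 6, 6)
  run golf (needs (11, 2, 3), free (11, 6, 6)); after release of (1, 1, 1) the pool is (12, 7, 7)


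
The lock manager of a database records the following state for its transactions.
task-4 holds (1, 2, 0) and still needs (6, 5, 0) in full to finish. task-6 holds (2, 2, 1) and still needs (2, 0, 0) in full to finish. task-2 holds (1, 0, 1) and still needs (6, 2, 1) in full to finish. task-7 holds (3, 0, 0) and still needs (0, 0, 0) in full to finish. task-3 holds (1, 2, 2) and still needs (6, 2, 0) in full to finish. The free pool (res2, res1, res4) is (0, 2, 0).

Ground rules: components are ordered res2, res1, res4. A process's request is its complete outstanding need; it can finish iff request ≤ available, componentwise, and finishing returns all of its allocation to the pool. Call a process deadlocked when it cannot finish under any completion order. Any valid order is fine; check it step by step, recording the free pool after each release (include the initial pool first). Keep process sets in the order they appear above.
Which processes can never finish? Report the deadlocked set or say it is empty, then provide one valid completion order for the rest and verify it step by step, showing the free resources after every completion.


The deadlocked set is task-4, task-2 and task-3.
Key observation: no order helps: past task-7, task-6, the free pool tops out at (5, 4, 1), below what each blocked process needs in res2.
The rest can finish in the order task-7, task-6. Walking it through:
  pool = (0, 2, 0)
  task-7 needs (0, 0, 0) <= (0, 2, 0) -> finishes; pool += (3, 0, 0) = (3, 2, 0)
  task-6 needs (2, 0, 0) <= (3, 2, 0) -> finishes; pool += (2, 2, 1) = (5, 4, 1)
The blocked processes can never fit:
  task-4 still needs (6, 5, 0) but only (5, 4, 1) is free — short on res2 and res1
  task-2 still needs (6, 2, 1) but only (5, 4, 1) is free — short on res2
  task-3 still needs (6, 2, 0) but only (5, 4, 1) is free — short on res2


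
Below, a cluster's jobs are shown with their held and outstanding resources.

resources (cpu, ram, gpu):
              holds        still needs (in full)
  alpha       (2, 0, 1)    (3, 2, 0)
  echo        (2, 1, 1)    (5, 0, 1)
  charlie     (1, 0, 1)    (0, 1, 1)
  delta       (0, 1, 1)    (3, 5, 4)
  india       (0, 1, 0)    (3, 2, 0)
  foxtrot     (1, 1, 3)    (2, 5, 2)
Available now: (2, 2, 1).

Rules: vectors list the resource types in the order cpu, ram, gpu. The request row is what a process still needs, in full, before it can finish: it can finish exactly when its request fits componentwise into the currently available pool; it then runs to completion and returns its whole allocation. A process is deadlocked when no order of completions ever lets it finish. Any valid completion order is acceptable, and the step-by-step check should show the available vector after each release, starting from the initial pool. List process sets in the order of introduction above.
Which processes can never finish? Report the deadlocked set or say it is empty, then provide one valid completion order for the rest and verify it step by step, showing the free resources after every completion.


Deadlocked set: delta and foxtrot.
Key observation: even finishing charlie, alpha, india, echo leaves just (7, 4, 4) free — too little ram for any of the remaining processes.
One completion order for the rest: charlie, alpha, india, echo. Check, step by step:
  pool = (2, 2, 1)
  charlie needs (0, 1, 1) <= (2, 2, 1) -> finishes; pool += (1, 0, 1) = (3, 2, 2)
  alpha needs (3, 2, 0) <= (3, 2, 2) -> finishes; pool += (2, 0, 1) = (5, 2, 3)
  india needs (3, 2, 0) <= (5, 2, 3) -> finishes; pool += (0, 1, 0) = (5, 3, 3)
  echo needs (5, 0, 1) <= (5, 3, 3) -> finishes; pool += (2, 1, 1) = (7, 4, 4)
The blocked processes can never fit:
  delta still needs (3, 5, 4) but only (7, 4, 4) is free — short on ram
  foxtrot still needs (2, 5, 2) but only (7, 4, 4) is free — short on ram


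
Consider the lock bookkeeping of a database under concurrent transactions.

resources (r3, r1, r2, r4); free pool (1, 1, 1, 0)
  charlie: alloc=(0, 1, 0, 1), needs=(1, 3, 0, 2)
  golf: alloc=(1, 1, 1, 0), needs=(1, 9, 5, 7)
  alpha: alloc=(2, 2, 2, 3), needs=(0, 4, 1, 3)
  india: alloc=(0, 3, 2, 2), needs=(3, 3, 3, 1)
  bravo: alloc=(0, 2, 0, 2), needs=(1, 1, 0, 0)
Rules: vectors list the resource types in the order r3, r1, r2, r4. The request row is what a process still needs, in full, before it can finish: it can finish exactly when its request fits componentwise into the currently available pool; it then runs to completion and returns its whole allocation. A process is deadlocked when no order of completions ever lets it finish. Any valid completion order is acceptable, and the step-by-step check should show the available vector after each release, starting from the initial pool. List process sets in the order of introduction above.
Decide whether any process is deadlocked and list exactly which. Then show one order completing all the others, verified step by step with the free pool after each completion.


No process is deadlocked.
Key observation: the pool covers bravo at once, and every later process fits after earlier releases.
The rest can finish in the order bravo, charlie, alpha, india, golf. Step-by-step check:
  pool = (1, 1, 1, 0)
  bravo: need (1, 1, 0, 0) fits (1, 1, 1, 0); releases (0, 2, 0, 2), pool now (1, 3, 1, 2)
  charlie: need (1, 3, 0, 2) fits (1, 3, 1, 2); releases (0, 1, 0, 1), pool now (1, 4, 1, 3)
  alpha: need (0, 4, 1, 3) fits (1, 4, 1, 3); releases (2, 2, 2, 3), pool now (3, 6, 3, 6)
  india: need (3, 3, 3, 1) fits (3, 6, 3, 6); releases (0, 3, 2, 2), pool now (3, 9, 5, 8)
  golf: need (1, 9, 5, 7) fits (3, 9, 5, 8); releases (1, 1, 1, 0), pool now (4, 10, 6, 8)


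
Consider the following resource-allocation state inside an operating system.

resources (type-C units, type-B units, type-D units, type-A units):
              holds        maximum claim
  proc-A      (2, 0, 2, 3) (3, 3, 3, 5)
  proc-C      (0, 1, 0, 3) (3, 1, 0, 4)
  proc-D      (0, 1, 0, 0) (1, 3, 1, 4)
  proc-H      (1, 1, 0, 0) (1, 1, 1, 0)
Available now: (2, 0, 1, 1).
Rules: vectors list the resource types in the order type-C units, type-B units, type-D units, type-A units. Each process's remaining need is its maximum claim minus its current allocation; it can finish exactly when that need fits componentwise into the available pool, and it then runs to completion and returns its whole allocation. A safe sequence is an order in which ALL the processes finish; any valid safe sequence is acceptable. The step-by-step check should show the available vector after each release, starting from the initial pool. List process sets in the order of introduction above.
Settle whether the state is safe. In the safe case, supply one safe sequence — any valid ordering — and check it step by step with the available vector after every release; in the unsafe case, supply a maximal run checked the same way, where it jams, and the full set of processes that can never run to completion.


SAFE. One safe sequence: proc-H, proc-C, proc-D, proc-A.
Key observation: proc-H is the earliest step where a requested resource binds exactly: need (0, 0, 1, 0), pool (2, 0, 1, 1) at its turn.
Walking it through:
  pool = (2, 0, 1, 1)
  proc-H needs (0, 0, 1, 0) <= (2, 0, 1, 1) -> finishes; pool += (1, 1, 0, 0) = (3, 1, 1, 1)
  proc-C needs (3, 0, 0, 1) <= (3, 1, 1, 1) -> finishes; pool += (0, 1, 0, 3) = (3, 2, 1, 4)
  proc-D needs (1, 2, 1, 4) <= (3, 2, 1, 4) -> finishes; pool += (0, 1, 0, 0) = (3, 3, 1, 4)
  proc-A needs (1, 3, 1, 2) <= (3, 3, 1, 4) -> finishes; pool += (2, 0, 2, 3) = (5, 3, 3, 7)


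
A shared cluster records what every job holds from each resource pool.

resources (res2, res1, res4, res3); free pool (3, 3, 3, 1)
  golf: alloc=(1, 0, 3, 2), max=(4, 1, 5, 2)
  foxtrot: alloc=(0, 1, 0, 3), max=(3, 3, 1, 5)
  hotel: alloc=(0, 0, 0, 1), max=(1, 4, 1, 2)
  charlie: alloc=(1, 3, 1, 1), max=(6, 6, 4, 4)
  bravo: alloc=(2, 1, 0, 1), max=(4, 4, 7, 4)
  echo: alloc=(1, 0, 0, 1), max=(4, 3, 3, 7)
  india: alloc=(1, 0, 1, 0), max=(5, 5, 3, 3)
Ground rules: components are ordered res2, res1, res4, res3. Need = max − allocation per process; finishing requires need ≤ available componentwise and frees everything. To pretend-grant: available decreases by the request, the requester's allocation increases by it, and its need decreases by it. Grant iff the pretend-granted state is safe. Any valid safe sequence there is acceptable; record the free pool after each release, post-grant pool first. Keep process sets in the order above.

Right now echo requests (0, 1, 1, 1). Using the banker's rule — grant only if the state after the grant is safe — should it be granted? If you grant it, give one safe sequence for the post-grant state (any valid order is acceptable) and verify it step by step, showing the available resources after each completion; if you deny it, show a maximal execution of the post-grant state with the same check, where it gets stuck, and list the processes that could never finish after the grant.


GRANT — the state after the grant stays safe, e.g. via golf, foxtrot, echo, hotel, charlie, india, bravo.
Key observation: (3, 2, 2, 0) free after granting still covers golf first, and each release covers the next.
Verifying the post-grant state step by step:
  pool = (3, 2, 2, 0)
  run golf (needs (3, 1, 2, 0), free (3, 2, 2, 0)); after release of (1, 0, 3, 2) the pool is (4, 2, 5, 2)
  run foxtrot (needs (3, 2, 1, 2), free (4, 2, 5, 2)); after release of (0, 1, 0, 3) the pool is (4, 3, 5, 5)
  run echo (needs (3, 2, 2, 5), free (4, 3, 5, 5)); after release of (1, 1, 1, 2) the pool is (5, 4, 6, 7)
  run hotel (needs (1, 4, 1, 1), free (5, 4, 6, 7)); after release of (0, 0, 0, 1) the pool is (5, 4, 6, 8)
  run charlie (needs (5, 3, 3, 3), free (5, 4, 6, 8)); after release of (1, 3, 1, 1) the pool is (6, 7, 7, 9)
  run india (needs (4, 5, 2, 3), free (6, 7, 7, 9)); after release of (1, 0, 1, 0) the pool is (7, 7, 8, 9)
  run bravo (needs (2, 3, 7, 3), free (7, 7, 8, 9)); after release of (2, 1, 0, 1) the pool is (9, 8, 8, 10)


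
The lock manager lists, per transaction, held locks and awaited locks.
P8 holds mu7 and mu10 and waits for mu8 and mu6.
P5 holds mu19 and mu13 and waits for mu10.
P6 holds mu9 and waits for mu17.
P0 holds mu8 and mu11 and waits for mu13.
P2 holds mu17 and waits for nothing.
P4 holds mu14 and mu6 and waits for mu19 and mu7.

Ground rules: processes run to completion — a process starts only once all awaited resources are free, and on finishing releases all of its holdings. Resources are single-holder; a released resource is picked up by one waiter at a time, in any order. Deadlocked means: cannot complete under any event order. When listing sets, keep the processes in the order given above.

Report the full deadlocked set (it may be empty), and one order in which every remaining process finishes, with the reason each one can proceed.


The deadlocked set is P8, P5, P0 and P4.
Key observation: the wait chain closes on itself along P8 -> P0 -> P5 -> P8; P4 is caught in further circular waits.
One completion order for the rest: P2, P6.
Walking it through:
  P2: no waits; runs immediately, freeing mu17
  P6: everything it awaited (mu17) is free; runs, freeing mu9


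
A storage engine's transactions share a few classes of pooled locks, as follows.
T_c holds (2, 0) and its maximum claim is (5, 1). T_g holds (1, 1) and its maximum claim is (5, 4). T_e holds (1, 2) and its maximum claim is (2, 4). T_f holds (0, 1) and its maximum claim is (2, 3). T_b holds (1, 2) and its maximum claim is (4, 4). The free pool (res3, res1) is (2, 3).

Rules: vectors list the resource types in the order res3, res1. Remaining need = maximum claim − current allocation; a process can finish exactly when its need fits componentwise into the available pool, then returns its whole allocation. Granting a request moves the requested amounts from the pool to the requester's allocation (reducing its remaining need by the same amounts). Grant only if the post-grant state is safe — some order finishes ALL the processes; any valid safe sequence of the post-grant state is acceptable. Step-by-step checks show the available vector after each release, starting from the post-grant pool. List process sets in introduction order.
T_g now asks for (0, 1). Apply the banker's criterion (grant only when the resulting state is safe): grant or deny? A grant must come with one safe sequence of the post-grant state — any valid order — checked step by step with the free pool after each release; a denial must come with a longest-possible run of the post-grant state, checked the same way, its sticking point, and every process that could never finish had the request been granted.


GRANT. The post-grant state is safe; one safe sequence: T_e, T_c, T_f, T_b, T_g.
Key observation: post-grant, (2, 2) remains, and an order beginning with T_e completes everyone.
Step-by-step check of the post-grant state:
  pool = (2, 2)
  T_e: need (1, 2) fits (2, 2); releases (1, 2), pool now (3, 4)
  T_c: need (3, 1) fits (3, 4); releases (2, 0), pool now (5, 4)
  T_f: need (2, 2) fits (5, 4); releases (0, 1), pool now (5, 5)
  T_b: need (3, 2) fits (5, 5); releases (1, 2), pool now (6, 7)
  T_g: need (4, 2) fits (6, 7); releases (1, 2), pool now (7, 9)


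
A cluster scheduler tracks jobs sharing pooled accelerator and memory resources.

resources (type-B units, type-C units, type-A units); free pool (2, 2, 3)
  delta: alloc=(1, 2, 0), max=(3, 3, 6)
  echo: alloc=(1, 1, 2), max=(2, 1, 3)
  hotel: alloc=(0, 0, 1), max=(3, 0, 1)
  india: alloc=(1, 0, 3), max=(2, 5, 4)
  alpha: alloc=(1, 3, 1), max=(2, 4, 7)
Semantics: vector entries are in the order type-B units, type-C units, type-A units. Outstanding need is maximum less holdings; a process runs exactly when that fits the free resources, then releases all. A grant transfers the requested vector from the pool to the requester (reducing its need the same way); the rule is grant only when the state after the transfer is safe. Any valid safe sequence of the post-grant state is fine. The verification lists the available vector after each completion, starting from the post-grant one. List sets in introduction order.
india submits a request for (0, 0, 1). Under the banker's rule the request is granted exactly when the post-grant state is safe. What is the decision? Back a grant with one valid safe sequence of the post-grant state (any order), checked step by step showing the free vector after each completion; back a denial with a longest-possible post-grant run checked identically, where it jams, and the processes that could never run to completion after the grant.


DENY. Granting would leave the state unsafe.
Key observation: after echo, hotel the pool peaks at (3, 3, 5), and each blocked process is short somewhere: delta on type-A units; india on type-C units; alpha on type-A units.
After a pretend grant, a maximal execution: echo, hotel — then nothing else fits. Check, step by step:
  pool = (2, 2, 2)
  run echo (needs (1, 0, 1), free (2, 2, 2)); after release of (1, 1, 2) the pool is (3, 3, 4)
  run hotel (needs (3, 0, 0), free (3, 3, 4)); after release of (0, 0, 1) the pool is (3, 3, 5)
  delta cannot run: need (2, 1, 6) vs free (3, 3, 5) (insufficient type-A units)
  india cannot run: need (1, 5, 0) vs free (3, 3, 5) (insufficient type-C units)
  alpha cannot run: need (1, 1, 6) vs free (3, 3, 5) (insufficient type-A units)
Had the request been granted, delta, india and alpha could never finish.


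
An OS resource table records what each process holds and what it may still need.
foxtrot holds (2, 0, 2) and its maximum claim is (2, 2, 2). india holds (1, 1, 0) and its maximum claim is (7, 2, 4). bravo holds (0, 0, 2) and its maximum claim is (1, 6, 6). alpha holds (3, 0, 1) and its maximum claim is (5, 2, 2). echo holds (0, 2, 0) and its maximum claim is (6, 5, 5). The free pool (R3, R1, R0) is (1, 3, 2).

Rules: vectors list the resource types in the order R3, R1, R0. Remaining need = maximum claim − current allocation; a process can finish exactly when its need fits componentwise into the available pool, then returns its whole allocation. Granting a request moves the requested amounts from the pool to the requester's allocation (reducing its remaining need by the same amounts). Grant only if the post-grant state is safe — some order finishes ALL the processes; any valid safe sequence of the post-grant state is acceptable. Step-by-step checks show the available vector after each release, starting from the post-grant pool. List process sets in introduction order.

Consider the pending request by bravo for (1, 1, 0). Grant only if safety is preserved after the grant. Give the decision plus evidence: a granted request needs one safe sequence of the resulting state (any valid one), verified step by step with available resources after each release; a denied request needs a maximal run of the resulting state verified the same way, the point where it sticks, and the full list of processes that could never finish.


DENY. Granting would leave the state unsafe.
Key observation: after foxtrot, alpha the pool peaks at (5, 2, 5), and each blocked process is short somewhere: india on R3; bravo on R1; echo on R3, R1.
After a pretend grant, a maximal execution: foxtrot, alpha — then nothing else fits. Verifying each step:
  pool = (0, 2, 2)
  foxtrot needs (0, 2, 0) <= (0, 2, 2) -> finishes; pool += (2, 0, 2) = (2, 2, 4)
  alpha needs (2, 2, 1) <= (2, 2, 4) -> finishes; pool += (3, 0, 1) = (5, 2, 5)
  india cannot run: need (6, 1, 4) vs free (5, 2, 5) (insufficient R3)
  bravo cannot run: need (0, 5, 4) vs free (5, 2, 5) (insufficient R1)
  echo cannot run: need (6, 3, 5) vs free (5, 2, 5) (insufficient R3 and R1)
Post-grant, the permanently blocked set is india, bravo and echo.


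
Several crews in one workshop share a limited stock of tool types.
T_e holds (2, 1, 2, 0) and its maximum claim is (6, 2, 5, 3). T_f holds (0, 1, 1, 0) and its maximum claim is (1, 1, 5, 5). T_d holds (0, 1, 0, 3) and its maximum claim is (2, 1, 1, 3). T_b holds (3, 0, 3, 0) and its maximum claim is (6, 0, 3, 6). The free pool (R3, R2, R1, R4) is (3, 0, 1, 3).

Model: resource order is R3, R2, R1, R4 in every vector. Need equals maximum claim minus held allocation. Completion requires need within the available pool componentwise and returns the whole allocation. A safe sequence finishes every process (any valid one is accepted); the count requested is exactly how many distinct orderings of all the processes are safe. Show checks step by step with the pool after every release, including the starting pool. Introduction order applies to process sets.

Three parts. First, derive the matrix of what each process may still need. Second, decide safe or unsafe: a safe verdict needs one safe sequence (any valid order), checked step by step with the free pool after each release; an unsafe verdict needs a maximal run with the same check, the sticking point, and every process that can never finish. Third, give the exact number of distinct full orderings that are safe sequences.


(1) Remaining need (order R3, R2, R1, R4):
  T_e: (4, 1, 3, 3)
  T_f: (1, 0, 4, 5)
  T_d: (2, 0, 1, 0)
  T_b: (3, 0, 0, 6)
(2) SAFE — a valid safe sequence is T_d, T_b, T_f, T_e.
Key observation: T_d is the earliest step where a requested resource binds exactly: need (2, 0, 1, 0), pool (3, 0, 1, 3) at its turn.
Check, step by step:
  pool = (3, 0, 1, 3)
  run T_d (needs (2, 0, 1, 0), free (3, 0, 1, 3)); after release of (0, 1, 0, 3) the pool is (3, 1, 1, 6)
  run T_b (needs (3, 0, 0, 6), free (3, 1, 1, 6)); after release of (3, 0, 3, 0) the pool is (6, 1, 4, 6)
  run T_f (needs (1, 0, 4, 5), free (6, 1, 4, 6)); after release of (0, 1, 1, 0) the pool is (6, 2, 5, 6)
  run T_e (needs (4, 1, 3, 3), free (6, 2, 5, 6)); after release of (2, 1, 2, 0) the pool is (8, 3, 7, 6)
(3) The exact count: 2 of the possible complete orderings are safe sequences.


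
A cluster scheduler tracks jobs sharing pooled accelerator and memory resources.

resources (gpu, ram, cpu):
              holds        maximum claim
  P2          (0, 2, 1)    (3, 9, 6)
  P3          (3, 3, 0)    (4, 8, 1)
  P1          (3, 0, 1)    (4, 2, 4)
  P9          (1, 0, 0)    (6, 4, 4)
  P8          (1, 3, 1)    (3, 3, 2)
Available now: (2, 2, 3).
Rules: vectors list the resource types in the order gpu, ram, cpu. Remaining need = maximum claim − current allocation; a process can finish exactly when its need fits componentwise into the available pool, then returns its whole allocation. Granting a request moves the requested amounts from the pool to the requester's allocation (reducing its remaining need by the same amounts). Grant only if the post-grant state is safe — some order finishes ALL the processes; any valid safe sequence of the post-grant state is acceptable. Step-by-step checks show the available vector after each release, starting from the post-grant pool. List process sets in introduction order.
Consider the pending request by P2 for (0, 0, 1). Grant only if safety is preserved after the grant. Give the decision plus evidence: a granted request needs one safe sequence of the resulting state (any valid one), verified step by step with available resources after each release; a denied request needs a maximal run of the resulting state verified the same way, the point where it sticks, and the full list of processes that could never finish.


GRANT — the state after the grant stays safe, e.g. via P8, P3, P1, P2, P9.
Key observation: granting shrinks the pool to (2, 2, 2), yet P8 still fits and the chain goes through.
Check on the post-grant state, step by step:
  pool = (2, 2, 2)
  run P8 (needs (2, 0, 1), free (2, 2, 2)); after release of (1, 3, 1) the pool is (3, 5, 3)
  run P3 (needs (1, 5, 1), free (3, 5, 3)); after release of (3, 3, 0) the pool is (6, 8, 3)
  run P1 (needs (1, 2, 3), free (6, 8, 3)); after release of (3, 0, 1) the pool is (9, 8, 4)
  run P2 (needs (3, 7, 4), free (9, 8, 4)); after release of (0, 2, 2) the pool is (9, 10, 6)
  run P9 (needs (5, 4, 4), free (9, 10, 6)); after release of (1, 0, 0) the pool is (10, 10, 6)
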